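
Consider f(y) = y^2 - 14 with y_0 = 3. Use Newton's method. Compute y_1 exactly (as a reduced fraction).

f'(y) = 2y.
f(3) = -5, f'(3) = 6, so y_1 = 3 - (-5)/6 = 23/6.

23/6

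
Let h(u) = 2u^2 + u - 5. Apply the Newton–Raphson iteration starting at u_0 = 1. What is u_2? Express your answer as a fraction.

223/165

h'(u) = 4u + 1.
h(1) = -2, h'(1) = 5, so u_1 = 1 - (-2)/5 = 7/5.
h(7/5) = 8/25, h'(7/5) = 33/5, so u_2 = (7/5) - (8/25)/(33/5) = 223/165.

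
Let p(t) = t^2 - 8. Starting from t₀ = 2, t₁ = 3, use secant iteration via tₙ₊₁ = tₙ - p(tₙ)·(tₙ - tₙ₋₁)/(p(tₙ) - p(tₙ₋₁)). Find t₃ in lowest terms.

p(2) = -4, p(3) = 1. t₂ = 3 - 1·(3 - 2)/(1 - (-4)) = 14/5.
p(3) = 1, p(14/5) = -4/25. t₃ = (14/5) - (-4/25)·((14/5) - 3)/((-4/25) - 1) = 82/29.

82/29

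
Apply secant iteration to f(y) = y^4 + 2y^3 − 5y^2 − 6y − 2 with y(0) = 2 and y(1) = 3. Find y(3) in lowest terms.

996609/487723

f(2) = −2, f(3) = 70. y(2) = 3 − 70·(3 − 2)/(70 − (−2)) = 73/36.
f(3) = 70, f(73/36) = −1919015/1679616. y(3) = (73/36) − (−1919015/1679616)·((73/36) − 3)/((−1919015/1679616) − 70) = 996609/487723.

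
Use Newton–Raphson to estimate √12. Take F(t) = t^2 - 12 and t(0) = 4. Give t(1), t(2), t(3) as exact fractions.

F'(t) = 2t.
F(4) = 4, F'(4) = 8, so t(1) = 4 - 4/8 = 7/2.
F(7/2) = 1/4, F'(7/2) = 7, so t(2) = (7/2) - (1/4)/7 = 97/28.
F(97/28) = 1/784, F'(97/28) = 97/14, so t(3) = (97/28) - (1/784)/(97/14) = 18817/5432.

t(1) = 7/2, t(2) = 97/28, t(3) = 18817/5432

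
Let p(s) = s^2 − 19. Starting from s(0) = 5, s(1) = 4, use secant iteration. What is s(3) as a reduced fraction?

p(5) = 6, p(4) = −3. s(2) = 4 − (−3)·(4 − 5)/((−3) − 6) = 13/3.
p(4) = −3, p(13/3) = −2/9. s(3) = (13/3) − (−2/9)·((13/3) − 4)/((−2/9) − (−3)) = 109/25.

109/25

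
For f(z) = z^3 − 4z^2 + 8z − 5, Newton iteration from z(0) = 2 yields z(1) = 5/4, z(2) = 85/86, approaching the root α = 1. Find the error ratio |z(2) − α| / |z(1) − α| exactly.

z(1) − α = 5/4 − 1 = 1/4, so |z(1) − α| = 1/4.
z(2) − α = 85/86 − 1 = −1/86, so |z(2) − α| = 1/86.
Ratio = (1/86) / (1/4) = 2/43.

2/43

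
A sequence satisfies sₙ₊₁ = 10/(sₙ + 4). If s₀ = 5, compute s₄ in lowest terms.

685/389

s₁ = 10/(5 + 4) = 10/9.
s₂ = 10/(10/9 + 4) = 45/23.
s₃ = 10/(45/23 + 4) = 230/137.
s₄ = 10/(230/137 + 4) = 685/389.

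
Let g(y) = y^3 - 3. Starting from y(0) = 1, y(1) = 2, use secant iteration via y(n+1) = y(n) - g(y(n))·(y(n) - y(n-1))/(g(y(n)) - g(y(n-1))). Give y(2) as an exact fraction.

g(1) = -2, g(2) = 5. y(2) = 2 - 5·(2 - 1)/(5 - (-2)) = 9/7.

9/7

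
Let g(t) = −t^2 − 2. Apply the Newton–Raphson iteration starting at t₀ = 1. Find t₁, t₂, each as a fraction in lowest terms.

t₁ = −1/2, t₂ = 7/4

g'(t) = −2t.
g(1) = −3, g'(1) = −2, so t₁ = 1 − (−3)/(−2) = −1/2.
g(−1/2) = −9/4, g'(−1/2) = 1, so t₂ = (−1/2) − (−9/4)/1 = 7/4.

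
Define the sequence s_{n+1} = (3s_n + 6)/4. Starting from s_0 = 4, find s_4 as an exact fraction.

s_1 = (3·4 + 6)/4 = 9/2.
s_2 = (3·(9/2) + 6)/4 = 39/8.
s_3 = (3·(39/8) + 6)/4 = 165/32.
s_4 = (3·(165/32) + 6)/4 = 687/128.

687/128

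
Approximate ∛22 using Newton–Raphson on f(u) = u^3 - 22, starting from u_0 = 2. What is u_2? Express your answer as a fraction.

9235/3249

f'(u) = 3u^2.
f(2) = -14, f'(2) = 12, so u_1 = 2 - (-14)/12 = 19/6.
f(19/6) = 2107/216, f'(19/6) = 361/12, so u_2 = (19/6) - (2107/216)/(361/12) = 9235/3249.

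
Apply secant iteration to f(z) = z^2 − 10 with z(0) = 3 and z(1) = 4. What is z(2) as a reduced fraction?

f(3) = −1, f(4) = 6. z(2) = 4 − 6·(4 − 3)/(6 − (−1)) = 22/7.

22/7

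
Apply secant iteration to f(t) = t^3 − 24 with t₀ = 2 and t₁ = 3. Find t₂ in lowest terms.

54/19

f(2) = −16, f(3) = 3. t₂ = 3 − 3·(3 − 2)/(3 − (−16)) = 54/19.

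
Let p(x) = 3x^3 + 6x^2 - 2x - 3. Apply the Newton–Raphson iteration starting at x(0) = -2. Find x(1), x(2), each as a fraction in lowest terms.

x(1) = -21/10, x(2) = -13053/6245

p'(x) = 9x^2 + 12x - 2.
p(-2) = 1, p'(-2) = 10, so x(1) = (-2) - 1/10 = -21/10.
p(-21/10) = -123/1000, p'(-21/10) = 1249/100, so x(2) = (-21/10) - (-123/1000)/(1249/100) = -13053/6245.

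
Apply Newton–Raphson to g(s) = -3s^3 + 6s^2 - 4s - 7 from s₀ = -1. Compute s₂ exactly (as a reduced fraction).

-204679/286225

g'(s) = -9s^2 + 12s - 4.
g(-1) = 6, g'(-1) = -25, so s₁ = (-1) - 6/(-25) = -19/25.
g(-19/25) = 12852/15625, g'(-19/25) = -11449/625, so s₂ = (-19/25) - (12852/15625)/(-11449/625) = -204679/286225.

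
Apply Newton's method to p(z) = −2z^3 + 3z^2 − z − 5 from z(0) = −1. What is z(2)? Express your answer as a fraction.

p'(z) = −6z^2 + 6z − 1.
p(−1) = 1, p'(−1) = −13, so z(1) = (−1) − 1/(−13) = −12/13.
p(−12/13) = 115/2197, p'(−12/13) = −1969/169, so z(2) = (−12/13) − (115/2197)/(−1969/169) = −23513/25597.

−23513/25597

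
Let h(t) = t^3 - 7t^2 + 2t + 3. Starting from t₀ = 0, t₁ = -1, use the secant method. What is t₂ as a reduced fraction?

-3/10

h(0) = 3, h(-1) = -7. t₂ = (-1) - (-7)·((-1) - 0)/((-7) - 3) = -3/10.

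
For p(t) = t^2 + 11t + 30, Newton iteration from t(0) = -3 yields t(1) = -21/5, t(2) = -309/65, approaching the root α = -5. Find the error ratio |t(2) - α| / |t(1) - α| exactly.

4/13

t(1) - α = -21/5 - (-5) = -21/5 + 5 = 4/5, so |t(1) - α| = 4/5.
t(2) - α = -309/65 - (-5) = -309/65 + 5 = 16/65, so |t(2) - α| = 16/65.
Ratio = (16/65) / (4/5) = 4/13.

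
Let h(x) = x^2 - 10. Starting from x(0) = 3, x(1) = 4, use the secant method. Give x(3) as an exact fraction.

79/25

h(3) = -1, h(4) = 6. x(2) = 4 - 6·(4 - 3)/(6 - (-1)) = 22/7.
h(4) = 6, h(22/7) = -6/49. x(3) = (22/7) - (-6/49)·((22/7) - 4)/((-6/49) - 6) = 79/25.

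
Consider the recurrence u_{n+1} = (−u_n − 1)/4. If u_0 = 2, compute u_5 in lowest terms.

u_1 = (−2 − 1)/4 = −3/4.
u_2 = (−(−3/4) − 1)/4 = −1/16.
u_3 = (−(−1/16) − 1)/4 = −15/64.
u_4 = (−(−15/64) − 1)/4 = −49/256.
u_5 = (−(−49/256) − 1)/4 = −207/1024.

−207/1024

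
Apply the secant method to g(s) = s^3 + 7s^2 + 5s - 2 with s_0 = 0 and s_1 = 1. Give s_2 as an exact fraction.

g(0) = -2, g(1) = 11. s_2 = 1 - 11·(1 - 0)/(11 - (-2)) = 2/13.

2/13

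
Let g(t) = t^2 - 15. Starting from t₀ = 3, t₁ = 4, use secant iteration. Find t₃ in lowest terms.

g(3) = -6, g(4) = 1. t₂ = 4 - 1·(4 - 3)/(1 - (-6)) = 27/7.
g(4) = 1, g(27/7) = -6/49. t₃ = (27/7) - (-6/49)·((27/7) - 4)/((-6/49) - 1) = 213/55.

213/55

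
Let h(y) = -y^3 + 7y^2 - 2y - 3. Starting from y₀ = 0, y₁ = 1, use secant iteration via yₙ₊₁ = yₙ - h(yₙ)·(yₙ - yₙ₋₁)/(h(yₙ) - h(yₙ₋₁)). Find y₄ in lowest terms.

1683615/1906111

h(0) = -3, h(1) = 1. y₂ = 1 - 1·(1 - 0)/(1 - (-3)) = 3/4.
h(1) = 1, h(3/4) = -63/64. y₃ = (3/4) - (-63/64)·((3/4) - 1)/((-63/64) - 1) = 111/127.
h(3/4) = -63/64, h(111/127) = -140049/2048383. y₄ = (111/127) - (-140049/2048383)·((111/127) - (3/4))/((-140049/2048383) - (-63/64)) = 1683615/1906111.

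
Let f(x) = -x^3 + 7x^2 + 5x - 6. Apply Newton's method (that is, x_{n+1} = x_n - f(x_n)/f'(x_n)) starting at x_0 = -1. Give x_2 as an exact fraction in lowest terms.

f'(x) = -3x^2 + 14x + 5.
f(-1) = -3, f'(-1) = -12, so x_1 = (-1) - (-3)/(-12) = -5/4.
f(-5/4) = 41/64, f'(-5/4) = -275/16, so x_2 = (-5/4) - (41/64)/(-275/16) = -667/550.

-667/550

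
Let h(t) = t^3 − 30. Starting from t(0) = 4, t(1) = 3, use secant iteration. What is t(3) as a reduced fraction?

h(4) = 34, h(3) = −3. t(2) = 3 − (−3)·(3 − 4)/((−3) − 34) = 114/37.
h(3) = −3, h(114/37) = −38046/50653. t(3) = (114/37) − (−38046/50653)·((114/37) − 3)/((−38046/50653) − (−3)) = 39340/12657.

39340/12657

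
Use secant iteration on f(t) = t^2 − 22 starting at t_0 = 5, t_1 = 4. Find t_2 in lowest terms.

14/3

f(5) = 3, f(4) = −6. t_2 = 4 − (−6)·(4 − 5)/((−6) − 3) = 14/3.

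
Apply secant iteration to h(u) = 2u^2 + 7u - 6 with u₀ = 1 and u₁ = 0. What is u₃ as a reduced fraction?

18/25

h(1) = 3, h(0) = -6. u₂ = 0 - (-6)·(0 - 1)/((-6) - 3) = 2/3.
h(0) = -6, h(2/3) = -4/9. u₃ = (2/3) - (-4/9)·((2/3) - 0)/((-4/9) - (-6)) = 18/25.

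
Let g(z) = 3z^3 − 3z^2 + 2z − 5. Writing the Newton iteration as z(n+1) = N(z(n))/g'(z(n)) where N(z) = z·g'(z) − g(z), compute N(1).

8

g'(z) = 9z^2 − 6z + 2.
N(z) = z·g'(z) − g(z) = z·(9z^2 − 6z + 2) − (3z^3 − 3z^2 + 2z − 5) = 6z^3 − 3z^2 + 5.
N(1) = 8.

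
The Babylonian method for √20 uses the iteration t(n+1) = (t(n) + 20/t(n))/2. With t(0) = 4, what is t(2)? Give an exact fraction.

161/36

t(1) = (4 + 20/4)/2 = 9/2.
t(2) = (9/2 + 20/(9/2))/2 = 161/36.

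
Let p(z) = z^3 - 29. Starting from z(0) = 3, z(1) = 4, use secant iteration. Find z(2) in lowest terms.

p(3) = -2, p(4) = 35. z(2) = 4 - 35·(4 - 3)/(35 - (-2)) = 113/37.

113/37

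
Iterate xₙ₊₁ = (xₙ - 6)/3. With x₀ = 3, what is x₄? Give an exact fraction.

x₁ = (3 - 6)/3 = -1.
x₂ = ((-1) - 6)/3 = -7/3.
x₃ = ((-7/3) - 6)/3 = -25/9.
x₄ = ((-25/9) - 6)/3 = -79/27.

-79/27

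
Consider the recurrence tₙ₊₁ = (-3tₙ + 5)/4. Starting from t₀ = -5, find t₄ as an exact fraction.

t₁ = (-3·(-5) + 5)/4 = 5.
t₂ = (-3·5 + 5)/4 = -5/2.
t₃ = (-3·(-5/2) + 5)/4 = 25/8.
t₄ = (-3·(25/8) + 5)/4 = -35/32.

-35/32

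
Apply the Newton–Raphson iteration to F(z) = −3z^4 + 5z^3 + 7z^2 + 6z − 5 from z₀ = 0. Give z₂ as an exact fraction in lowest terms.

4885/9132

F'(z) = −12z^3 + 15z^2 + 14z + 6.
F(0) = −5, F'(0) = 6, so z₁ = 0 − (−5)/6 = 5/6.
F(5/6) = 2725/432, F'(5/6) = 761/36, so z₂ = (5/6) − (2725/432)/(761/36) = 4885/9132.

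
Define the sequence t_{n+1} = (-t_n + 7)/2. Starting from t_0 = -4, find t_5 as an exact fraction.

81/32

t_1 = (-(-4) + 7)/2 = 11/2.
t_2 = (-(11/2) + 7)/2 = 3/4.
t_3 = (-(3/4) + 7)/2 = 25/8.
t_4 = (-(25/8) + 7)/2 = 31/16.
t_5 = (-(31/16) + 7)/2 = 81/32.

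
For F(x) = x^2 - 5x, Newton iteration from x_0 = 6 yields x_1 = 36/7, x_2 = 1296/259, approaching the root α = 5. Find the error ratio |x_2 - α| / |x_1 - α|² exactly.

7/37

x_1 - α = 36/7 - 5 = 1/7, so |x_1 - α| = 1/7.
x_2 - α = 1296/259 - 5 = 1/259, so |x_2 - α| = 1/259.
|x_1 - α|² = 1/49.
Ratio = (1/259) / (1/49) = 7/37.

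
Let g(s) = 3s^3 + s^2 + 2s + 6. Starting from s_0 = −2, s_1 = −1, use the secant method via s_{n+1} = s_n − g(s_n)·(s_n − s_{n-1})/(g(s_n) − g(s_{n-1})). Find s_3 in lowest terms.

g(−2) = −18, g(−1) = 2. s_2 = (−1) − 2·((−1) − (−2))/(2 − (−18)) = −11/10.
g(−1) = 2, g(−11/10) = 1017/1000. s_3 = (−11/10) − (1017/1000)·((−11/10) − (−1))/((1017/1000) − 2) = −1183/983.

−1183/983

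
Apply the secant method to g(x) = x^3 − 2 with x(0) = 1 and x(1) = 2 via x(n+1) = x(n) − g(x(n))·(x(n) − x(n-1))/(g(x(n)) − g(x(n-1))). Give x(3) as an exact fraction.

g(1) = −1, g(2) = 6. x(2) = 2 − 6·(2 − 1)/(6 − (−1)) = 8/7.
g(2) = 6, g(8/7) = −174/343. x(3) = (8/7) − (−174/343)·((8/7) − 2)/((−174/343) − 6) = 75/62.

75/62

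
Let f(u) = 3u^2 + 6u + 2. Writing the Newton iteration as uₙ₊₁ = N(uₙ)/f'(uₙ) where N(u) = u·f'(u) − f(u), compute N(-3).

25

f'(u) = 6u + 6.
N(u) = u·f'(u) − f(u) = u·(6u + 6) − (3u^2 + 6u + 2) = 3u^2 − 2.
N(-3) = 25.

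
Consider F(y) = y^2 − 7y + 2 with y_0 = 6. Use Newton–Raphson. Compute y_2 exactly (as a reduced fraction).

F'(y) = 2y − 7.
F(6) = −4, F'(6) = 5, so y_1 = 6 − (−4)/5 = 34/5.
F(34/5) = 16/25, F'(34/5) = 33/5, so y_2 = (34/5) − (16/25)/(33/5) = 1106/165.

1106/165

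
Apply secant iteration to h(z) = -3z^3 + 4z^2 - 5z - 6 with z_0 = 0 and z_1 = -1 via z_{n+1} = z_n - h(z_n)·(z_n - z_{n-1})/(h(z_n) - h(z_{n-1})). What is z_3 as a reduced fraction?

h(0) = -6, h(-1) = 6. z_2 = (-1) - 6·((-1) - 0)/(6 - (-6)) = -1/2.
h(-1) = 6, h(-1/2) = -17/8. z_3 = (-1/2) - (-17/8)·((-1/2) - (-1))/((-17/8) - 6) = -41/65.

-41/65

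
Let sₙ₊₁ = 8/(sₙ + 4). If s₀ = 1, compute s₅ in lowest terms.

s₁ = 8/(1 + 4) = 8/5.
s₂ = 8/(8/5 + 4) = 10/7.
s₃ = 8/(10/7 + 4) = 28/19.
s₄ = 8/(28/19 + 4) = 19/13.
s₅ = 8/(19/13 + 4) = 104/71.

104/71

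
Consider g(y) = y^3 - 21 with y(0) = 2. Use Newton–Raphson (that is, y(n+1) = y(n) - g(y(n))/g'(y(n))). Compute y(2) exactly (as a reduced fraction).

g'(y) = 3y^2.
g(2) = -13, g'(2) = 12, so y(1) = 2 - (-13)/12 = 37/12.
g(37/12) = 14365/1728, g'(37/12) = 1369/48, so y(2) = (37/12) - (14365/1728)/(1369/48) = 68797/24642.

68797/24642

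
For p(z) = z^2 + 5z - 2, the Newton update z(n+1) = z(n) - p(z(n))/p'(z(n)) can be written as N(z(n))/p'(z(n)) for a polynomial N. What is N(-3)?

11

p'(z) = 2z + 5.
N(z) = z·p'(z) - p(z) = z·(2z + 5) - (z^2 + 5z - 2) = z^2 + 2.
N(-3) = 11.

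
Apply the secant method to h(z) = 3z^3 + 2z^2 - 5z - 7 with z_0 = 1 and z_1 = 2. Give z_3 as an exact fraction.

h(1) = -7, h(2) = 15. z_2 = 2 - 15·(2 - 1)/(15 - (-7)) = 29/22.
h(2) = 15, h(29/22) = -34545/10648. z_3 = (29/22) - (-34545/10648)·((29/22) - 2)/((-34545/10648) - 15) = 6214/4317.

6214/4317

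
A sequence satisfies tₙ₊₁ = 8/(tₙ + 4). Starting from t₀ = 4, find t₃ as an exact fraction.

10/7

t₁ = 8/(4 + 4) = 1.
t₂ = 8/(1 + 4) = 8/5.
t₃ = 8/(8/5 + 4) = 10/7.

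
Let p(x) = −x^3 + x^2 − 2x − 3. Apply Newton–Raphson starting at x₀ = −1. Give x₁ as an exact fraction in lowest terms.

p'(x) = −3x^2 + 2x − 2.
p(−1) = 1, p'(−1) = −7, so x₁ = (−1) − 1/(−7) = −6/7.

−6/7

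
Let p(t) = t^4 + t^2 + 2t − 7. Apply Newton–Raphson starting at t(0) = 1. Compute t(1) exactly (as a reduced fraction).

p'(t) = 4t^3 + 2t + 2.
p(1) = −3, p'(1) = 8, so t(1) = 1 − (−3)/8 = 11/8.

11/8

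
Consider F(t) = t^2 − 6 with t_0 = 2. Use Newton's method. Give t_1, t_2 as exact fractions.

F'(t) = 2t.
F(2) = −2, F'(2) = 4, so t_1 = 2 − (−2)/4 = 5/2.
F(5/2) = 1/4, F'(5/2) = 5, so t_2 = (5/2) − (1/4)/5 = 49/20.

t_1 = 5/2, t_2 = 49/20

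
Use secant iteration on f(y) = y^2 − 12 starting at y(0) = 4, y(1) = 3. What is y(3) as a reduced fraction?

f(4) = 4, f(3) = −3. y(2) = 3 − (−3)·(3 − 4)/((−3) − 4) = 24/7.
f(3) = −3, f(24/7) = −12/49. y(3) = (24/7) − (−12/49)·((24/7) − 3)/((−12/49) − (−3)) = 52/15.

52/15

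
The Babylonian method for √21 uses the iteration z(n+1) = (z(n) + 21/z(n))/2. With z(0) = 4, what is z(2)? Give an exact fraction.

z(1) = (4 + 21/4)/2 = 37/8.
z(2) = (37/8 + 21/(37/8))/2 = 2713/592.

2713/592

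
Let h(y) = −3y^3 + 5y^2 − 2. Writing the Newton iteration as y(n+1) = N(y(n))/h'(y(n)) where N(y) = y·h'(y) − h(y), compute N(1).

1

h'(y) = −9y^2 + 10y.
N(y) = y·h'(y) − h(y) = y·(−9y^2 + 10y) − (−3y^3 + 5y^2 − 2) = −6y^3 + 5y^2 + 2.
N(1) = 1.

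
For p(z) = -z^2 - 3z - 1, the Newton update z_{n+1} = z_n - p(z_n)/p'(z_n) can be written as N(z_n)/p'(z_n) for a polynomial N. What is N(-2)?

p'(z) = -2z - 3.
N(z) = z·p'(z) - p(z) = z·(-2z - 3) - (-z^2 - 3z - 1) = -z^2 + 1.
N(-2) = -3.

-3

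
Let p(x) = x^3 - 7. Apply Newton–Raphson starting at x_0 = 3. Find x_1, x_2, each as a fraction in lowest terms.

x_1 = 61/27, x_2 = 591743/301401

p'(x) = 3x^2.
p(3) = 20, p'(3) = 27, so x_1 = 3 - 20/27 = 61/27.
p(61/27) = 89200/19683, p'(61/27) = 3721/243, so x_2 = (61/27) - (89200/19683)/(3721/243) = 591743/301401.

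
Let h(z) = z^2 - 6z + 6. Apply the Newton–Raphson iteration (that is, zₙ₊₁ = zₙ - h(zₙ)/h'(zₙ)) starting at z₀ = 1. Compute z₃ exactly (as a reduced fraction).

h'(z) = 2z - 6.
h(1) = 1, h'(1) = -4, so z₁ = 1 - 1/(-4) = 5/4.
h(5/4) = 1/16, h'(5/4) = -7/2, so z₂ = (5/4) - (1/16)/(-7/2) = 71/56.
h(71/56) = 1/3136, h'(71/56) = -97/28, so z₃ = (71/56) - (1/3136)/(-97/28) = 13775/10864.

13775/10864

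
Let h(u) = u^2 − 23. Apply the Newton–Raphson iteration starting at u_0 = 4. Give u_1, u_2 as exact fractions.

h'(u) = 2u.
h(4) = −7, h'(4) = 8, so u_1 = 4 − (−7)/8 = 39/8.
h(39/8) = 49/64, h'(39/8) = 39/4, so u_2 = (39/8) − (49/64)/(39/4) = 2993/624.

u_1 = 39/8, u_2 = 2993/624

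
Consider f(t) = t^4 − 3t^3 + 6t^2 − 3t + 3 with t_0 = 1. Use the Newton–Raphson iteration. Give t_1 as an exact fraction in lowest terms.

0

f'(t) = 4t^3 − 9t^2 + 12t − 3.
f(1) = 4, f'(1) = 4, so t_1 = 1 − 4/4 = 0.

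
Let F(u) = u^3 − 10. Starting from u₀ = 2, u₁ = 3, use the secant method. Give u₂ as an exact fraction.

40/19

F(2) = −2, F(3) = 17. u₂ = 3 − 17·(3 − 2)/(17 − (−2)) = 40/19.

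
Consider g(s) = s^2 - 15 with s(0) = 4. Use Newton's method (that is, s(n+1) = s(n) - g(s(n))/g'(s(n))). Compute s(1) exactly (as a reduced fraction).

31/8

g'(s) = 2s.
g(4) = 1, g'(4) = 8, so s(1) = 4 - 1/8 = 31/8.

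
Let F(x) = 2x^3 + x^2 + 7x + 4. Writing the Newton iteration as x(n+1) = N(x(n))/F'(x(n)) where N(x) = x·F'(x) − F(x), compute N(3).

F'(x) = 6x^2 + 2x + 7.
N(x) = x·F'(x) − F(x) = x·(6x^2 + 2x + 7) − (2x^3 + x^2 + 7x + 4) = 4x^3 + x^2 − 4.
N(3) = 113.

113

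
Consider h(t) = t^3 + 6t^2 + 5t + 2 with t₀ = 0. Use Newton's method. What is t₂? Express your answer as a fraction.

-146/85

h'(t) = 3t^2 + 12t + 5.
h(0) = 2, h'(0) = 5, so t₁ = 0 - 2/5 = -2/5.
h(-2/5) = 112/125, h'(-2/5) = 17/25, so t₂ = (-2/5) - (112/125)/(17/25) = -146/85.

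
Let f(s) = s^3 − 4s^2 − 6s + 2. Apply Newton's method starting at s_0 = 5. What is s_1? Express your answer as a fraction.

f'(s) = 3s^2 − 8s − 6.
f(5) = −3, f'(5) = 29, so s_1 = 5 − (−3)/29 = 148/29.

148/29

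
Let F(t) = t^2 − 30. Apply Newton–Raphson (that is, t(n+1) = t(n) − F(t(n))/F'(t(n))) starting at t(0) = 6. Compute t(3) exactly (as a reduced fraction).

F'(t) = 2t.
F(6) = 6, F'(6) = 12, so t(1) = 6 − 6/12 = 11/2.
F(11/2) = 1/4, F'(11/2) = 11, so t(2) = (11/2) − (1/4)/11 = 241/44.
F(241/44) = 1/1936, F'(241/44) = 241/22, so t(3) = (241/44) − (1/1936)/(241/22) = 116161/21208.

116161/21208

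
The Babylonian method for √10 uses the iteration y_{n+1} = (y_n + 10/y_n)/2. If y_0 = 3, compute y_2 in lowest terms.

y_1 = (3 + 10/3)/2 = 19/6.
y_2 = (19/6 + 10/(19/6))/2 = 721/228.

721/228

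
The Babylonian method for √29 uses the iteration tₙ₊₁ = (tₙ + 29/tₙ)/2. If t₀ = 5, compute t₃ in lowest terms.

t₁ = (5 + 29/5)/2 = 27/5.
t₂ = (27/5 + 29/(27/5))/2 = 727/135.
t₃ = (727/135 + 29/(727/135))/2 = 528527/98145.

528527/98145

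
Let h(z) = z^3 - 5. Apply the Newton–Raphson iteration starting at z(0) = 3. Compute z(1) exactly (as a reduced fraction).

h'(z) = 3z^2.
h(3) = 22, h'(3) = 27, so z(1) = 3 - 22/27 = 59/27.

59/27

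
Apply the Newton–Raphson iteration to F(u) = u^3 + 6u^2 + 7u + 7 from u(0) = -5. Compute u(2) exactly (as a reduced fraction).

-506677/104357

F'(u) = 3u^2 + 12u + 7.
F(-5) = -3, F'(-5) = 22, so u(1) = (-5) - (-3)/22 = -107/22.
F(-107/22) = -1755/10648, F'(-107/22) = 9487/484, so u(2) = (-107/22) - (-1755/10648)/(9487/484) = -506677/104357.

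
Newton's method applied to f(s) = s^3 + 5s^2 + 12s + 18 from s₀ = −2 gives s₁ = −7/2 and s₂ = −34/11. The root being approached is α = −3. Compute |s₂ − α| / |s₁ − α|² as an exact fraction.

4/11

s₁ − α = −7/2 − (−3) = −7/2 + 3 = −1/2, so |s₁ − α| = 1/2.
s₂ − α = −34/11 − (−3) = −34/11 + 3 = −1/11, so |s₂ − α| = 1/11.
|s₁ − α|² = 1/4.
Ratio = (1/11) / (1/4) = 4/11.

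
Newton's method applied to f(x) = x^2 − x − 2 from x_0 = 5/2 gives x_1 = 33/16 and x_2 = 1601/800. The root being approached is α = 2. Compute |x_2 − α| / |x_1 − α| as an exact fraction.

1/50

x_1 − α = 33/16 − 2 = 1/16, so |x_1 − α| = 1/16.
x_2 − α = 1601/800 − 2 = 1/800, so |x_2 − α| = 1/800.
Ratio = (1/800) / (1/16) = 1/50.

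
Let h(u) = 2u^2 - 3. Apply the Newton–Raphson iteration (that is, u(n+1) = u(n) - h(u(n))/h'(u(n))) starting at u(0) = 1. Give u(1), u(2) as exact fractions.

h'(u) = 4u.
h(1) = -1, h'(1) = 4, so u(1) = 1 - (-1)/4 = 5/4.
h(5/4) = 1/8, h'(5/4) = 5, so u(2) = (5/4) - (1/8)/5 = 49/40.

u(1) = 5/4, u(2) = 49/40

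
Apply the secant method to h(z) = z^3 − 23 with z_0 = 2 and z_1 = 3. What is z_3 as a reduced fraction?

h(2) = −15, h(3) = 4. z_2 = 3 − 4·(3 − 2)/(4 − (−15)) = 53/19.
h(3) = 4, h(53/19) = −8880/6859. z_3 = (53/19) − (−8880/6859)·((53/19) − 3)/((−8880/6859) − 4) = 25793/9079.

25793/9079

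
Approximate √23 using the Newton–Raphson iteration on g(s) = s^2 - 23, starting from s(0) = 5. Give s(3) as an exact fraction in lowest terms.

2649601/552480

g'(s) = 2s.
g(5) = 2, g'(5) = 10, so s(1) = 5 - 2/10 = 24/5.
g(24/5) = 1/25, g'(24/5) = 48/5, so s(2) = (24/5) - (1/25)/(48/5) = 1151/240.
g(1151/240) = 1/57600, g'(1151/240) = 1151/120, so s(3) = (1151/240) - (1/57600)/(1151/120) = 2649601/552480.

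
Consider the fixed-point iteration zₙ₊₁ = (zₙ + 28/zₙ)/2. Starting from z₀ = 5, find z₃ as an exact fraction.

62921681/11891080

z₁ = (5 + 28/5)/2 = 53/10.
z₂ = (53/10 + 28/(53/10))/2 = 5609/1060.
z₃ = (5609/1060 + 28/(5609/1060))/2 = 62921681/11891080.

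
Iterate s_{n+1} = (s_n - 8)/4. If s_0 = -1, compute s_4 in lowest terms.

-681/256

s_1 = ((-1) - 8)/4 = -9/4.
s_2 = ((-9/4) - 8)/4 = -41/16.
s_3 = ((-41/16) - 8)/4 = -169/64.
s_4 = ((-169/64) - 8)/4 = -681/256.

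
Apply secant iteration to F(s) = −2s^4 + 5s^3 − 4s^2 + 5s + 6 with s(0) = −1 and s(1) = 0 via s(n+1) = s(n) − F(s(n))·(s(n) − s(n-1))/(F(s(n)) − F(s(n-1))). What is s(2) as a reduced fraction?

−3/8

F(−1) = −10, F(0) = 6. s(2) = 0 − 6·(0 − (−1))/(6 − (−10)) = −3/8.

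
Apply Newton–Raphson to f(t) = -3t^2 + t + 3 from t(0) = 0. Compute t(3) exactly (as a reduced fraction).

-3783/3781

f'(t) = -6t + 1.
f(0) = 3, f'(0) = 1, so t(1) = 0 - 3/1 = -3.
f(-3) = -27, f'(-3) = 19, so t(2) = (-3) - (-27)/19 = -30/19.
f(-30/19) = -2187/361, f'(-30/19) = 199/19, so t(3) = (-30/19) - (-2187/361)/(199/19) = -3783/3781.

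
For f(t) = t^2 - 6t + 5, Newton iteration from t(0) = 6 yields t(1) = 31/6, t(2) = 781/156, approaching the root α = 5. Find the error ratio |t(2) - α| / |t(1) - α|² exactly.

3/13

t(1) - α = 31/6 - 5 = 1/6, so |t(1) - α| = 1/6.
t(2) - α = 781/156 - 5 = 1/156, so |t(2) - α| = 1/156.
|t(1) - α|² = 1/36.
Ratio = (1/156) / (1/36) = 3/13.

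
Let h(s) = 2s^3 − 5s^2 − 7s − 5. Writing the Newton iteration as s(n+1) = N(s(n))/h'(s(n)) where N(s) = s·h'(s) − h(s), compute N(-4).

h'(s) = 6s^2 − 10s − 7.
N(s) = s·h'(s) − h(s) = s·(6s^2 − 10s − 7) − (2s^3 − 5s^2 − 7s − 5) = 4s^3 − 5s^2 + 5.
N(-4) = −331.

−331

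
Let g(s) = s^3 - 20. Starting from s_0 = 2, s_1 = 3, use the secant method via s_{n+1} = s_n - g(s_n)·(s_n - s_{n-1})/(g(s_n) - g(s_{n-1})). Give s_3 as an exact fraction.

23270/8599

g(2) = -12, g(3) = 7. s_2 = 3 - 7·(3 - 2)/(7 - (-12)) = 50/19.
g(3) = 7, g(50/19) = -12180/6859. s_3 = (50/19) - (-12180/6859)·((50/19) - 3)/((-12180/6859) - 7) = 23270/8599.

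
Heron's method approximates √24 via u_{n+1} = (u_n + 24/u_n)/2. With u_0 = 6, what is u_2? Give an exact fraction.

49/10

u_1 = (6 + 24/6)/2 = 5.
u_2 = (5 + 24/5)/2 = 49/10.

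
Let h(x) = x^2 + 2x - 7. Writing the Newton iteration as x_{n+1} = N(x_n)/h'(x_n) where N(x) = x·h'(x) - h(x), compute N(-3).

16

h'(x) = 2x + 2.
N(x) = x·h'(x) - h(x) = x·(2x + 2) - (x^2 + 2x - 7) = x^2 + 7.
N(-3) = 16.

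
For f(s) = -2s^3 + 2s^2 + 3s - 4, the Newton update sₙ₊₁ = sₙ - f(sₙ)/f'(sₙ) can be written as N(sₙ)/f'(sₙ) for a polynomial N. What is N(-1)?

10

f'(s) = -6s^2 + 4s + 3.
N(s) = s·f'(s) - f(s) = s·(-6s^2 + 4s + 3) - (-2s^3 + 2s^2 + 3s - 4) = -4s^3 + 2s^2 + 4.
N(-1) = 10.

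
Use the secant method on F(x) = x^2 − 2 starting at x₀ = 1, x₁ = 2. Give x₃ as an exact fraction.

F(1) = −1, F(2) = 2. x₂ = 2 − 2·(2 − 1)/(2 − (−1)) = 4/3.
F(2) = 2, F(4/3) = −2/9. x₃ = (4/3) − (−2/9)·((4/3) − 2)/((−2/9) − 2) = 7/5.

7/5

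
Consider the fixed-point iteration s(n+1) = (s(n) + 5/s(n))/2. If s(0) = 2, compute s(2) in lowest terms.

s(1) = (2 + 5/2)/2 = 9/4.
s(2) = (9/4 + 5/(9/4))/2 = 161/72.

161/72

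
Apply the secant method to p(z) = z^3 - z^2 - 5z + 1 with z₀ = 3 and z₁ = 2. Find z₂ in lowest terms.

p(3) = 4, p(2) = -5. z₂ = 2 - (-5)·(2 - 3)/((-5) - 4) = 23/9.

23/9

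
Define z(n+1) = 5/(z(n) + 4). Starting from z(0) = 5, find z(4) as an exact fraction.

z(1) = 5/(5 + 4) = 5/9.
z(2) = 5/(5/9 + 4) = 45/41.
z(3) = 5/(45/41 + 4) = 205/209.
z(4) = 5/(205/209 + 4) = 1045/1041.

1045/1041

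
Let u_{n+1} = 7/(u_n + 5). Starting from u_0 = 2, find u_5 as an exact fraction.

u_1 = 7/(2 + 5) = 1.
u_2 = 7/(1 + 5) = 7/6.
u_3 = 7/(7/6 + 5) = 42/37.
u_4 = 7/(42/37 + 5) = 259/227.
u_5 = 7/(259/227 + 5) = 1589/1394.

1589/1394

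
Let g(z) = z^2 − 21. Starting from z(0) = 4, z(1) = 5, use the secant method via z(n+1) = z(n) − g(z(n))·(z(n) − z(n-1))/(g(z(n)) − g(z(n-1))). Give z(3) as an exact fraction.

g(4) = −5, g(5) = 4. z(2) = 5 − 4·(5 − 4)/(4 − (−5)) = 41/9.
g(5) = 4, g(41/9) = −20/81. z(3) = (41/9) − (−20/81)·((41/9) − 5)/((−20/81) − 4) = 197/43.

197/43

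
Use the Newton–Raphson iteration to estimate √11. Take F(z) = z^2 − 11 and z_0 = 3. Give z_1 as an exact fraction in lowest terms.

10/3

F'(z) = 2z.
F(3) = −2, F'(3) = 6, so z_1 = 3 − (−2)/6 = 10/3.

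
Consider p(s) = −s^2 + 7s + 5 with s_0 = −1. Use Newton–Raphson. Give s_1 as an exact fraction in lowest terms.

−2/3

p'(s) = −2s + 7.
p(−1) = −3, p'(−1) = 9, so s_1 = (−1) − (−3)/9 = −2/3.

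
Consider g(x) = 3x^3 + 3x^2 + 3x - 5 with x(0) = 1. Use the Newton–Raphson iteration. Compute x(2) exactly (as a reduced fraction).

g'(x) = 9x^2 + 6x + 3.
g(1) = 4, g'(1) = 18, so x(1) = 1 - 4/18 = 7/9.
g(7/9) = 136/243, g'(7/9) = 118/9, so x(2) = (7/9) - (136/243)/(118/9) = 1171/1593.

1171/1593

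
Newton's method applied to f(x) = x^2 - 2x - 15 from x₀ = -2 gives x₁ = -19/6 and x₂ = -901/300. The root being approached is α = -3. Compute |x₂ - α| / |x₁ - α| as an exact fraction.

x₁ - α = -19/6 - (-3) = -19/6 + 3 = -1/6, so |x₁ - α| = 1/6.
x₂ - α = -901/300 - (-3) = -901/300 + 3 = -1/300, so |x₂ - α| = 1/300.
Ratio = (1/300) / (1/6) = 1/50.

1/50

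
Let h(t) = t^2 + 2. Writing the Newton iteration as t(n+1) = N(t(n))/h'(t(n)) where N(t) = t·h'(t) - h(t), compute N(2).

h'(t) = 2t.
N(t) = t·h'(t) - h(t) = t·(2t) - (t^2 + 2) = t^2 - 2.
N(2) = 2.

2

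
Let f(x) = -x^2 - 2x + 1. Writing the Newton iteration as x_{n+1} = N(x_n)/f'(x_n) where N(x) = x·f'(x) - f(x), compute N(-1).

f'(x) = -2x - 2.
N(x) = x·f'(x) - f(x) = x·(-2x - 2) - (-x^2 - 2x + 1) = -x^2 - 1.
N(-1) = -2.

-2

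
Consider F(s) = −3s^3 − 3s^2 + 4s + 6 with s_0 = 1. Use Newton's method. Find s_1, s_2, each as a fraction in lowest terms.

F'(s) = −9s^2 − 6s + 4.
F(1) = 4, F'(1) = −11, so s_1 = 1 − 4/(−11) = 15/11.
F(15/11) = −2304/1331, F'(15/11) = −2531/121, so s_2 = (15/11) − (−2304/1331)/(−2531/121) = 35661/27841.

s_1 = 15/11, s_2 = 35661/27841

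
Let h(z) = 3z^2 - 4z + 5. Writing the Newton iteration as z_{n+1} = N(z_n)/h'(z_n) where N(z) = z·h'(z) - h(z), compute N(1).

h'(z) = 6z - 4.
N(z) = z·h'(z) - h(z) = z·(6z - 4) - (3z^2 - 4z + 5) = 3z^2 - 5.
N(1) = -2.

-2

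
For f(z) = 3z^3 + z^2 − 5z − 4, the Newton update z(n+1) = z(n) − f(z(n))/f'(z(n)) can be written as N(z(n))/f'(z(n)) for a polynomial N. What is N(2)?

f'(z) = 9z^2 + 2z − 5.
N(z) = z·f'(z) − f(z) = z·(9z^2 + 2z − 5) − (3z^3 + z^2 − 5z − 4) = 6z^3 + z^2 + 4.
N(2) = 56.

56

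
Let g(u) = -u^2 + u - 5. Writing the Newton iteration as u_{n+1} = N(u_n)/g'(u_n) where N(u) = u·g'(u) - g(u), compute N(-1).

4

g'(u) = -2u + 1.
N(u) = u·g'(u) - g(u) = u·(-2u + 1) - (-u^2 + u - 5) = -u^2 + 5.
N(-1) = 4.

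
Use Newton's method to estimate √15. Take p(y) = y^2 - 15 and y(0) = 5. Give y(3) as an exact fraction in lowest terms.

p'(y) = 2y.
p(5) = 10, p'(5) = 10, so y(1) = 5 - 10/10 = 4.
p(4) = 1, p'(4) = 8, so y(2) = 4 - 1/8 = 31/8.
p(31/8) = 1/64, p'(31/8) = 31/4, so y(3) = (31/8) - (1/64)/(31/4) = 1921/496.

1921/496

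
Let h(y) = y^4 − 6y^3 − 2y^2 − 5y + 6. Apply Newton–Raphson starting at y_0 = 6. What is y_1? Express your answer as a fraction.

h'(y) = 4y^3 − 18y^2 − 4y − 5.
h(6) = −96, h'(6) = 187, so y_1 = 6 − (−96)/187 = 1218/187.

1218/187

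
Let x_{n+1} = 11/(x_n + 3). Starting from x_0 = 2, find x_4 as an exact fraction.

x_1 = 11/(2 + 3) = 11/5.
x_2 = 11/(11/5 + 3) = 55/26.
x_3 = 11/(55/26 + 3) = 286/133.
x_4 = 11/(286/133 + 3) = 1463/685.

1463/685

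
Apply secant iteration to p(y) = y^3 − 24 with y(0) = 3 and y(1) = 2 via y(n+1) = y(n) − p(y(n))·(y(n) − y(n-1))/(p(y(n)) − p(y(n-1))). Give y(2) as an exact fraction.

p(3) = 3, p(2) = −16. y(2) = 2 − (−16)·(2 − 3)/((−16) − 3) = 54/19.

54/19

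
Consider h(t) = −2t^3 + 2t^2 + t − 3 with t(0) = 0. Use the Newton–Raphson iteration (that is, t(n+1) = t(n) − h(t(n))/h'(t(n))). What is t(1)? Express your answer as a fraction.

3

h'(t) = −6t^2 + 4t + 1.
h(0) = −3, h'(0) = 1, so t(1) = 0 − (−3)/1 = 3.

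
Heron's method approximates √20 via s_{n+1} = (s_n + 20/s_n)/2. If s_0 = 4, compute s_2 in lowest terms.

s_1 = (4 + 20/4)/2 = 9/2.
s_2 = (9/2 + 20/(9/2))/2 = 161/36.

161/36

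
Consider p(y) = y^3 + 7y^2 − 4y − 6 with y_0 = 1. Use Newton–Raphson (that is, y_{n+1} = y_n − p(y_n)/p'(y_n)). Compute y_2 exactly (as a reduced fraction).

40407/35477

p'(y) = 3y^2 + 14y − 4.
p(1) = −2, p'(1) = 13, so y_1 = 1 − (−2)/13 = 15/13.
p(15/13) = 528/2197, p'(15/13) = 2729/169, so y_2 = (15/13) − (528/2197)/(2729/169) = 40407/35477.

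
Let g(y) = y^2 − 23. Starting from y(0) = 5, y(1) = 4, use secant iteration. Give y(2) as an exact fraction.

43/9

g(5) = 2, g(4) = −7. y(2) = 4 − (−7)·(4 − 5)/((−7) − 2) = 43/9.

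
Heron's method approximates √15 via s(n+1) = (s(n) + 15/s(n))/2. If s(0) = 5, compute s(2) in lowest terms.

31/8

s(1) = (5 + 15/5)/2 = 4.
s(2) = (4 + 15/4)/2 = 31/8.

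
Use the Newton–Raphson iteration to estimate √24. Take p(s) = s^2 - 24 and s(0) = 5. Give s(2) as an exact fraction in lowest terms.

p'(s) = 2s.
p(5) = 1, p'(5) = 10, so s(1) = 5 - 1/10 = 49/10.
p(49/10) = 1/100, p'(49/10) = 49/5, so s(2) = (49/10) - (1/100)/(49/5) = 4801/980.

4801/980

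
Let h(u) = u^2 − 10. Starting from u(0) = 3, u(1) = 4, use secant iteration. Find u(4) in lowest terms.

h(3) = −1, h(4) = 6. u(2) = 4 − 6·(4 − 3)/(6 − (−1)) = 22/7.
h(4) = 6, h(22/7) = −6/49. u(3) = (22/7) − (−6/49)·((22/7) − 4)/((−6/49) − 6) = 79/25.
h(22/7) = −6/49, h(79/25) = −9/625. u(4) = (79/25) − (−9/625)·((79/25) − (22/7))/((−9/625) − (−6/49)) = 3488/1103.

3488/1103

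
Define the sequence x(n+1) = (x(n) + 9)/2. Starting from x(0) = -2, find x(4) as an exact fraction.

133/16

x(1) = ((-2) + 9)/2 = 7/2.
x(2) = ((7/2) + 9)/2 = 25/4.
x(3) = ((25/4) + 9)/2 = 61/8.
x(4) = ((61/8) + 9)/2 = 133/16.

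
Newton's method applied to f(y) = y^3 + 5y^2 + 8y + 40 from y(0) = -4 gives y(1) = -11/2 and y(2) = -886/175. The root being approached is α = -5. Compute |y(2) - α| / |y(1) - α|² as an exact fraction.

44/175

y(1) - α = -11/2 - (-5) = -11/2 + 5 = -1/2, so |y(1) - α| = 1/2.
y(2) - α = -886/175 - (-5) = -886/175 + 5 = -11/175, so |y(2) - α| = 11/175.
|y(1) - α|² = 1/4.
Ratio = (11/175) / (1/4) = 44/175.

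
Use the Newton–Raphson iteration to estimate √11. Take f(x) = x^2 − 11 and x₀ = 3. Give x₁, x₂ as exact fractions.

f'(x) = 2x.
f(3) = −2, f'(3) = 6, so x₁ = 3 − (−2)/6 = 10/3.
f(10/3) = 1/9, f'(10/3) = 20/3, so x₂ = (10/3) − (1/9)/(20/3) = 199/60.

x₁ = 10/3, x₂ = 199/60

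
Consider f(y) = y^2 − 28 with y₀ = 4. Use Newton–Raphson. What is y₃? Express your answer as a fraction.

f'(y) = 2y.
f(4) = −12, f'(4) = 8, so y₁ = 4 − (−12)/8 = 11/2.
f(11/2) = 9/4, f'(11/2) = 11, so y₂ = (11/2) − (9/4)/11 = 233/44.
f(233/44) = 81/1936, f'(233/44) = 233/22, so y₃ = (233/44) − (81/1936)/(233/22) = 108497/20504.

108497/20504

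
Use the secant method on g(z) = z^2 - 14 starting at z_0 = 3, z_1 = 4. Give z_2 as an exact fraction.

26/7

g(3) = -5, g(4) = 2. z_2 = 4 - 2·(4 - 3)/(2 - (-5)) = 26/7.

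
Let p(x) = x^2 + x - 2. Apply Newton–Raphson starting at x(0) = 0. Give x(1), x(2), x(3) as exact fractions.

x(1) = 2, x(2) = 6/5, x(3) = 86/85

p'(x) = 2x + 1.
p(0) = -2, p'(0) = 1, so x(1) = 0 - (-2)/1 = 2.
p(2) = 4, p'(2) = 5, so x(2) = 2 - 4/5 = 6/5.
p(6/5) = 16/25, p'(6/5) = 17/5, so x(3) = (6/5) - (16/25)/(17/5) = 86/85.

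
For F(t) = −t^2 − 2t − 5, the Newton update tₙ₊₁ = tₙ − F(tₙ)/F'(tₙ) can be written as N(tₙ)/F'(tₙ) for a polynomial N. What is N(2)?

1

F'(t) = −2t − 2.
N(t) = t·F'(t) − F(t) = t·(−2t − 2) − (−t^2 − 2t − 5) = −t^2 + 5.
N(2) = 1.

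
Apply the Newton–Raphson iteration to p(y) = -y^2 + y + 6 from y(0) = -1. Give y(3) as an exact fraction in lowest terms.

-26215/13107

p'(y) = -2y + 1.
p(-1) = 4, p'(-1) = 3, so y(1) = (-1) - 4/3 = -7/3.
p(-7/3) = -16/9, p'(-7/3) = 17/3, so y(2) = (-7/3) - (-16/9)/(17/3) = -103/51.
p(-103/51) = -256/2601, p'(-103/51) = 257/51, so y(3) = (-103/51) - (-256/2601)/(257/51) = -26215/13107.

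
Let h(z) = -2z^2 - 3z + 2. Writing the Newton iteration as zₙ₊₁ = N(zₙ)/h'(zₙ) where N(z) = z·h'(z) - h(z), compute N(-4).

-34

h'(z) = -4z - 3.
N(z) = z·h'(z) - h(z) = z·(-4z - 3) - (-2z^2 - 3z + 2) = -2z^2 - 2.
N(-4) = -34.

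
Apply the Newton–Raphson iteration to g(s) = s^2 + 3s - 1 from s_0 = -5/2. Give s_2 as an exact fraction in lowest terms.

-905/272

g'(s) = 2s + 3.
g(-5/2) = -9/4, g'(-5/2) = -2, so s_1 = (-5/2) - (-9/4)/(-2) = -29/8.
g(-29/8) = 81/64, g'(-29/8) = -17/4, so s_2 = (-29/8) - (81/64)/(-17/4) = -905/272.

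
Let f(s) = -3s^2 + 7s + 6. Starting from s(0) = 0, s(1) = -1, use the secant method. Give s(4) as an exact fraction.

-2121/3181

f(0) = 6, f(-1) = -4. s(2) = (-1) - (-4)·((-1) - 0)/((-4) - 6) = -3/5.
f(-1) = -4, f(-3/5) = 18/25. s(3) = (-3/5) - (18/25)·((-3/5) - (-1))/((18/25) - (-4)) = -39/59.
f(-3/5) = 18/25, f(-39/59) = 216/3481. s(4) = (-39/59) - (216/3481)·((-39/59) - (-3/5))/((216/3481) - (18/25)) = -2121/3181.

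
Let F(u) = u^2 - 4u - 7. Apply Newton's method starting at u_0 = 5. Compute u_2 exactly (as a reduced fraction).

F'(u) = 2u - 4.
F(5) = -2, F'(5) = 6, so u_1 = 5 - (-2)/6 = 16/3.
F(16/3) = 1/9, F'(16/3) = 20/3, so u_2 = (16/3) - (1/9)/(20/3) = 319/60.

319/60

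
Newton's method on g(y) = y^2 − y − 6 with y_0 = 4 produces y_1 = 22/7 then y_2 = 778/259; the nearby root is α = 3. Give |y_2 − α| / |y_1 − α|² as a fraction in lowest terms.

y_1 − α = 22/7 − 3 = 1/7, so |y_1 − α| = 1/7.
y_2 − α = 778/259 − 3 = 1/259, so |y_2 − α| = 1/259.
|y_1 − α|² = 1/49.
Ratio = (1/259) / (1/49) = 7/37.

7/37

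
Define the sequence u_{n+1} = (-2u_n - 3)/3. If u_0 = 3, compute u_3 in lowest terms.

-5/3

u_1 = (-2·3 - 3)/3 = -3.
u_2 = (-2·(-3) - 3)/3 = 1.
u_3 = (-2·1 - 3)/3 = -5/3.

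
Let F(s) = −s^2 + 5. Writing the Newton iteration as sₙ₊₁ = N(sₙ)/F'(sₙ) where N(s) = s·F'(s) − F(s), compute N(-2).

−9

F'(s) = −2s.
N(s) = s·F'(s) − F(s) = s·(−2s) − (−s^2 + 5) = −s^2 − 5.
N(-2) = −9.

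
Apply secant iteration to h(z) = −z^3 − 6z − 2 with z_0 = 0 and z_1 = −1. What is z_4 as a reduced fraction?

h(0) = −2, h(−1) = 5. z_2 = (−1) − 5·((−1) − 0)/(5 − (−2)) = −2/7.
h(−1) = 5, h(−2/7) = −90/343. z_3 = (−2/7) − (−90/343)·((−2/7) − (−1))/((−90/343) − 5) = −116/361.
h(−2/7) = −90/343, h(−116/361) = −1827450/47045881. z_4 = (−116/361) − (−1827450/47045881)·((−116/361) − (−2/7))/((−1827450/47045881) − (−90/343)) = −729297/2226737.

−729297/2226737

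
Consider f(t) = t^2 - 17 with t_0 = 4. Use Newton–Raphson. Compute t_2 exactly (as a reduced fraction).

f'(t) = 2t.
f(4) = -1, f'(4) = 8, so t_1 = 4 - (-1)/8 = 33/8.
f(33/8) = 1/64, f'(33/8) = 33/4, so t_2 = (33/8) - (1/64)/(33/4) = 2177/528.

2177/528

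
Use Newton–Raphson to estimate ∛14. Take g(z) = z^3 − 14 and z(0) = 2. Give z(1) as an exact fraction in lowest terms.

g'(z) = 3z^2.
g(2) = −6, g'(2) = 12, so z(1) = 2 − (−6)/12 = 5/2.

5/2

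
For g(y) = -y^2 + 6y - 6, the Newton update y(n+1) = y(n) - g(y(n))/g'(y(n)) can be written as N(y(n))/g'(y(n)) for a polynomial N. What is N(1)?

g'(y) = -2y + 6.
N(y) = y·g'(y) - g(y) = y·(-2y + 6) - (-y^2 + 6y - 6) = -y^2 + 6.
N(1) = 5.

5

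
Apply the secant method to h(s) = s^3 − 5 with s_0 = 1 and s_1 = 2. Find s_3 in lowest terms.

h(1) = −4, h(2) = 3. s_2 = 2 − 3·(2 − 1)/(3 − (−4)) = 11/7.
h(2) = 3, h(11/7) = −384/343. s_3 = (11/7) − (−384/343)·((11/7) − 2)/((−384/343) − 3) = 265/157.

265/157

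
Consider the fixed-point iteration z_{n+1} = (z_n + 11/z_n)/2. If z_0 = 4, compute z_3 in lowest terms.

4106353/1238112

z_1 = (4 + 11/4)/2 = 27/8.
z_2 = (27/8 + 11/(27/8))/2 = 1433/432.
z_3 = (1433/432 + 11/(1433/432))/2 = 4106353/1238112.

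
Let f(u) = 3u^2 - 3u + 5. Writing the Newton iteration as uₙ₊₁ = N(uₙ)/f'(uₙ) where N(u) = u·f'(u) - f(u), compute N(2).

f'(u) = 6u - 3.
N(u) = u·f'(u) - f(u) = u·(6u - 3) - (3u^2 - 3u + 5) = 3u^2 - 5.
N(2) = 7.

7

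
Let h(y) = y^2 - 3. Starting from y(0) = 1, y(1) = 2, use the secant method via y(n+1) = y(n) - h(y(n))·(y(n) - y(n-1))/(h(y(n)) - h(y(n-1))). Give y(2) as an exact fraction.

h(1) = -2, h(2) = 1. y(2) = 2 - 1·(2 - 1)/(1 - (-2)) = 5/3.

5/3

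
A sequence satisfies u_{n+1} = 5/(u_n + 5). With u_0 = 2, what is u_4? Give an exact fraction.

47/55

u_1 = 5/(2 + 5) = 5/7.
u_2 = 5/(5/7 + 5) = 7/8.
u_3 = 5/(7/8 + 5) = 40/47.
u_4 = 5/(40/47 + 5) = 47/55.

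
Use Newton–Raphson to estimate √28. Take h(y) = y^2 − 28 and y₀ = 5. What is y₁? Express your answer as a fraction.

h'(y) = 2y.
h(5) = −3, h'(5) = 10, so y₁ = 5 − (−3)/10 = 53/10.

53/10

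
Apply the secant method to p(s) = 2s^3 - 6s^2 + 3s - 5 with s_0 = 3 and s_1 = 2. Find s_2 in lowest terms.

p(3) = 4, p(2) = -7. s_2 = 2 - (-7)·(2 - 3)/((-7) - 4) = 29/11.

29/11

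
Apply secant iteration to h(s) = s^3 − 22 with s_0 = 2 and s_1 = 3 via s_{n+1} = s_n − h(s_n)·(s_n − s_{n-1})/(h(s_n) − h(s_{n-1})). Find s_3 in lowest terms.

24946/8917

h(2) = −14, h(3) = 5. s_2 = 3 − 5·(3 − 2)/(5 − (−14)) = 52/19.
h(3) = 5, h(52/19) = −10290/6859. s_3 = (52/19) − (−10290/6859)·((52/19) − 3)/((−10290/6859) − 5) = 24946/8917.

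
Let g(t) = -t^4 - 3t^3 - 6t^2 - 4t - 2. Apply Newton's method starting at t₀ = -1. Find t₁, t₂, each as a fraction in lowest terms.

t₁ = -1/3, t₂ = -41/23

g'(t) = -4t^3 - 9t^2 - 12t - 4.
g(-1) = -2, g'(-1) = 3, so t₁ = (-1) - (-2)/3 = -1/3.
g(-1/3) = -100/81, g'(-1/3) = -23/27, so t₂ = (-1/3) - (-100/81)/(-23/27) = -41/23.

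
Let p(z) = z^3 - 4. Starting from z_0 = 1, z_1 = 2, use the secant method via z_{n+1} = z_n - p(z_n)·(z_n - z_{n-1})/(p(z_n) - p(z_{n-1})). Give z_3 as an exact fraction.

169/109

p(1) = -3, p(2) = 4. z_2 = 2 - 4·(2 - 1)/(4 - (-3)) = 10/7.
p(2) = 4, p(10/7) = -372/343. z_3 = (10/7) - (-372/343)·((10/7) - 2)/((-372/343) - 4) = 169/109.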